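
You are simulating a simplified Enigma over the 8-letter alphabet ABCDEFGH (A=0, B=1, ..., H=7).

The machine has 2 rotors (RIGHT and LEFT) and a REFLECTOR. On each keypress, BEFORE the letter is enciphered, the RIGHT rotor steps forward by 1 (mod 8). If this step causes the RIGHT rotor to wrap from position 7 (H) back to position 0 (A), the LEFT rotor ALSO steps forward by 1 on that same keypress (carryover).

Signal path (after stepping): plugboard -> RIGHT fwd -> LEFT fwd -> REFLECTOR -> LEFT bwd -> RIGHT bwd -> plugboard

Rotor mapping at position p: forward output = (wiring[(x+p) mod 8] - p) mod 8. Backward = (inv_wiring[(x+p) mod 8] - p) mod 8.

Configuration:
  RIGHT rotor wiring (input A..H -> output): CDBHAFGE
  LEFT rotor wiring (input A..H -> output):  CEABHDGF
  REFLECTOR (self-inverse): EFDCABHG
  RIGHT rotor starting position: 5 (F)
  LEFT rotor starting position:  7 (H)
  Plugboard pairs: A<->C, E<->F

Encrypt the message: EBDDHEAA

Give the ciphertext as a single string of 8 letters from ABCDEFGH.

Answer: ADBGEDBH

Derivation:
Char 1 ('E'): step: R->6, L=7; E->plug->F->R->B->L->D->refl->C->L'->E->R'->C->plug->A
Char 2 ('B'): step: R->7, L=7; B->plug->B->R->D->L->B->refl->F->L'->C->R'->D->plug->D
Char 3 ('D'): step: R->0, L->0 (L advanced); D->plug->D->R->H->L->F->refl->B->L'->D->R'->B->plug->B
Char 4 ('D'): step: R->1, L=0; D->plug->D->R->H->L->F->refl->B->L'->D->R'->G->plug->G
Char 5 ('H'): step: R->2, L=0; H->plug->H->R->B->L->E->refl->A->L'->C->R'->F->plug->E
Char 6 ('E'): step: R->3, L=0; E->plug->F->R->H->L->F->refl->B->L'->D->R'->D->plug->D
Char 7 ('A'): step: R->4, L=0; A->plug->C->R->C->L->A->refl->E->L'->B->R'->B->plug->B
Char 8 ('A'): step: R->5, L=0; A->plug->C->R->H->L->F->refl->B->L'->D->R'->H->plug->H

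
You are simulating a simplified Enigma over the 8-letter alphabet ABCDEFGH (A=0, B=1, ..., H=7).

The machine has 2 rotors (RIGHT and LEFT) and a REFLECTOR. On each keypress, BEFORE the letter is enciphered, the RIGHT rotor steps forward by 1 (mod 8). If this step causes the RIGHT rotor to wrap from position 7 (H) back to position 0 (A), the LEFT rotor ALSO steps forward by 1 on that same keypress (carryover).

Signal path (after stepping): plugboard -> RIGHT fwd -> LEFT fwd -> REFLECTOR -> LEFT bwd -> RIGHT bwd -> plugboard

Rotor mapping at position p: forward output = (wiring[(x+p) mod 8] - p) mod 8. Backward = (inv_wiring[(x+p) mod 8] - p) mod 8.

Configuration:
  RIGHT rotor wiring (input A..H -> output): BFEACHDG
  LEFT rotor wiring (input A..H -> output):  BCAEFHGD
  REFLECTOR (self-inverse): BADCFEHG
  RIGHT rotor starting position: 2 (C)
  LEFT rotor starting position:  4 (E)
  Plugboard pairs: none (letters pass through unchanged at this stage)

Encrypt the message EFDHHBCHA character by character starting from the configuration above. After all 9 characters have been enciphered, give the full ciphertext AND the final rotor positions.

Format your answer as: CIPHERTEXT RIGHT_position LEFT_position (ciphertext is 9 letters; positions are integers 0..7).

Char 1 ('E'): step: R->3, L=4; E->plug->E->R->D->L->H->refl->G->L'->F->R'->A->plug->A
Char 2 ('F'): step: R->4, L=4; F->plug->F->R->B->L->D->refl->C->L'->C->R'->D->plug->D
Char 3 ('D'): step: R->5, L=4; D->plug->D->R->E->L->F->refl->E->L'->G->R'->B->plug->B
Char 4 ('H'): step: R->6, L=4; H->plug->H->R->B->L->D->refl->C->L'->C->R'->F->plug->F
Char 5 ('H'): step: R->7, L=4; H->plug->H->R->E->L->F->refl->E->L'->G->R'->C->plug->C
Char 6 ('B'): step: R->0, L->5 (L advanced); B->plug->B->R->F->L->D->refl->C->L'->A->R'->D->plug->D
Char 7 ('C'): step: R->1, L=5; C->plug->C->R->H->L->A->refl->B->L'->B->R'->D->plug->D
Char 8 ('H'): step: R->2, L=5; H->plug->H->R->D->L->E->refl->F->L'->E->R'->F->plug->F
Char 9 ('A'): step: R->3, L=5; A->plug->A->R->F->L->D->refl->C->L'->A->R'->D->plug->D
Final: ciphertext=ADBFCDDFD, RIGHT=3, LEFT=5

Answer: ADBFCDDFD 3 5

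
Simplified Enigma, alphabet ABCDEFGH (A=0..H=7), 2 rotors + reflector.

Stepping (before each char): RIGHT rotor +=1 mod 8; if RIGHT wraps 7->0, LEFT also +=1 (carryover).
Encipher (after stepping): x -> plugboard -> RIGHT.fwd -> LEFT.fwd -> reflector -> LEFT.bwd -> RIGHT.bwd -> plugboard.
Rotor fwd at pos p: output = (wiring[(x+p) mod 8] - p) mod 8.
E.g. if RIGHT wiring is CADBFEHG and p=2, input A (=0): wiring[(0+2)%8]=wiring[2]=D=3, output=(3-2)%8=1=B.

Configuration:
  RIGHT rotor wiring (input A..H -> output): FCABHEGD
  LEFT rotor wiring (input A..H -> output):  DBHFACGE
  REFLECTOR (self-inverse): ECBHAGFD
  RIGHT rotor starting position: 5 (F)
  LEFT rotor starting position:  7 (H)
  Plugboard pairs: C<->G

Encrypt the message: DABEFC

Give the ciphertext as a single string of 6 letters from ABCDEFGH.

Answer: AFGDGB

Derivation:
Char 1 ('D'): step: R->6, L=7; D->plug->D->R->E->L->G->refl->F->L'->A->R'->A->plug->A
Char 2 ('A'): step: R->7, L=7; A->plug->A->R->E->L->G->refl->F->L'->A->R'->F->plug->F
Char 3 ('B'): step: R->0, L->0 (L advanced); B->plug->B->R->C->L->H->refl->D->L'->A->R'->C->plug->G
Char 4 ('E'): step: R->1, L=0; E->plug->E->R->D->L->F->refl->G->L'->G->R'->D->plug->D
Char 5 ('F'): step: R->2, L=0; F->plug->F->R->B->L->B->refl->C->L'->F->R'->C->plug->G
Char 6 ('C'): step: R->3, L=0; C->plug->G->R->H->L->E->refl->A->L'->E->R'->B->plug->B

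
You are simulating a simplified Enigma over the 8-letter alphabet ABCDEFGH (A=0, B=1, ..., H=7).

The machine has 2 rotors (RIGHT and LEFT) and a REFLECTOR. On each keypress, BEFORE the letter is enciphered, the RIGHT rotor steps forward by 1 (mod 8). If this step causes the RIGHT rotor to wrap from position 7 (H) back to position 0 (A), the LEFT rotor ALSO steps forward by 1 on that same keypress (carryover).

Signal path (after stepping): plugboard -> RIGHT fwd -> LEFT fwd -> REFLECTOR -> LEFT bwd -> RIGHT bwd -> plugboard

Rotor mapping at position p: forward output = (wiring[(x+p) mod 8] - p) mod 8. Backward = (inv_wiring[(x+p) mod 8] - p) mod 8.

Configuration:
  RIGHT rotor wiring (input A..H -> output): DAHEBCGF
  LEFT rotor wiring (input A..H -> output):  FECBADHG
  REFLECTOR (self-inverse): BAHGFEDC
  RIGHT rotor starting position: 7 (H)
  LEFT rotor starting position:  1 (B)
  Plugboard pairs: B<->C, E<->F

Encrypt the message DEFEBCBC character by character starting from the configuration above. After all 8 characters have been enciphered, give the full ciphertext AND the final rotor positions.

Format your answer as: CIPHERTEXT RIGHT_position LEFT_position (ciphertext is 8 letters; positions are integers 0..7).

Answer: HGADCGHF 7 2

Derivation:
Char 1 ('D'): step: R->0, L->2 (L advanced); D->plug->D->R->E->L->F->refl->E->L'->F->R'->H->plug->H
Char 2 ('E'): step: R->1, L=2; E->plug->F->R->F->L->E->refl->F->L'->E->R'->G->plug->G
Char 3 ('F'): step: R->2, L=2; F->plug->E->R->E->L->F->refl->E->L'->F->R'->A->plug->A
Char 4 ('E'): step: R->3, L=2; E->plug->F->R->A->L->A->refl->B->L'->D->R'->D->plug->D
Char 5 ('B'): step: R->4, L=2; B->plug->C->R->C->L->G->refl->D->L'->G->R'->B->plug->C
Char 6 ('C'): step: R->5, L=2; C->plug->B->R->B->L->H->refl->C->L'->H->R'->G->plug->G
Char 7 ('B'): step: R->6, L=2; B->plug->C->R->F->L->E->refl->F->L'->E->R'->H->plug->H
Char 8 ('C'): step: R->7, L=2; C->plug->B->R->E->L->F->refl->E->L'->F->R'->E->plug->F
Final: ciphertext=HGADCGHF, RIGHT=7, LEFT=2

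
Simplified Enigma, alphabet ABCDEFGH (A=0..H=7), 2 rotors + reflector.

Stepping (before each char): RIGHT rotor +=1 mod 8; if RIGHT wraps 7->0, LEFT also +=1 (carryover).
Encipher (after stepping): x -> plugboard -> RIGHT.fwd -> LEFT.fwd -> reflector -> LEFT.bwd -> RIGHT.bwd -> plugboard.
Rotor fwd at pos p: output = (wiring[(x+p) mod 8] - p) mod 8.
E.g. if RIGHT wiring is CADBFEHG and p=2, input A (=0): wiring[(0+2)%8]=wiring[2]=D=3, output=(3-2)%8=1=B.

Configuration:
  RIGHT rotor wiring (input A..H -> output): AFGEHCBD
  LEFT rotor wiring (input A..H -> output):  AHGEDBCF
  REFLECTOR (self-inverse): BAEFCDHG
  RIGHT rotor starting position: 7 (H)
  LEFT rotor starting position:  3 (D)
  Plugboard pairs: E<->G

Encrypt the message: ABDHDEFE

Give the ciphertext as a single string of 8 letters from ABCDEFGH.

Answer: FGBCADHD

Derivation:
Char 1 ('A'): step: R->0, L->4 (L advanced); A->plug->A->R->A->L->H->refl->G->L'->C->R'->F->plug->F
Char 2 ('B'): step: R->1, L=4; B->plug->B->R->F->L->D->refl->F->L'->B->R'->E->plug->G
Char 3 ('D'): step: R->2, L=4; D->plug->D->R->A->L->H->refl->G->L'->C->R'->B->plug->B
Char 4 ('H'): step: R->3, L=4; H->plug->H->R->D->L->B->refl->A->L'->H->R'->C->plug->C
Char 5 ('D'): step: R->4, L=4; D->plug->D->R->H->L->A->refl->B->L'->D->R'->A->plug->A
Char 6 ('E'): step: R->5, L=4; E->plug->G->R->H->L->A->refl->B->L'->D->R'->D->plug->D
Char 7 ('F'): step: R->6, L=4; F->plug->F->R->G->L->C->refl->E->L'->E->R'->H->plug->H
Char 8 ('E'): step: R->7, L=4; E->plug->G->R->D->L->B->refl->A->L'->H->R'->D->plug->D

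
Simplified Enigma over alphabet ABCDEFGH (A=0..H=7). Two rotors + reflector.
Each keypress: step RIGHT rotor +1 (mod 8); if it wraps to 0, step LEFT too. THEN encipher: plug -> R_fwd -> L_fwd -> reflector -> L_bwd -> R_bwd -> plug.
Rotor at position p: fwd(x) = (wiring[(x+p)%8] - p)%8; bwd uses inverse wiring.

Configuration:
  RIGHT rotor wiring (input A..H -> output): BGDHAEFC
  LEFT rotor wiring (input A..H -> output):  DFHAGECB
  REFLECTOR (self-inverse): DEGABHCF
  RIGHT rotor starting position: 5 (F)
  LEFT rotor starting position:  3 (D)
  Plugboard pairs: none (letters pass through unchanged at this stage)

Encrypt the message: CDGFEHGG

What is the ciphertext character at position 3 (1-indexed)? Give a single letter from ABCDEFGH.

Char 1 ('C'): step: R->6, L=3; C->plug->C->R->D->L->H->refl->F->L'->A->R'->D->plug->D
Char 2 ('D'): step: R->7, L=3; D->plug->D->R->E->L->G->refl->C->L'->G->R'->H->plug->H
Char 3 ('G'): step: R->0, L->4 (L advanced); G->plug->G->R->F->L->B->refl->E->L'->H->R'->D->plug->D

D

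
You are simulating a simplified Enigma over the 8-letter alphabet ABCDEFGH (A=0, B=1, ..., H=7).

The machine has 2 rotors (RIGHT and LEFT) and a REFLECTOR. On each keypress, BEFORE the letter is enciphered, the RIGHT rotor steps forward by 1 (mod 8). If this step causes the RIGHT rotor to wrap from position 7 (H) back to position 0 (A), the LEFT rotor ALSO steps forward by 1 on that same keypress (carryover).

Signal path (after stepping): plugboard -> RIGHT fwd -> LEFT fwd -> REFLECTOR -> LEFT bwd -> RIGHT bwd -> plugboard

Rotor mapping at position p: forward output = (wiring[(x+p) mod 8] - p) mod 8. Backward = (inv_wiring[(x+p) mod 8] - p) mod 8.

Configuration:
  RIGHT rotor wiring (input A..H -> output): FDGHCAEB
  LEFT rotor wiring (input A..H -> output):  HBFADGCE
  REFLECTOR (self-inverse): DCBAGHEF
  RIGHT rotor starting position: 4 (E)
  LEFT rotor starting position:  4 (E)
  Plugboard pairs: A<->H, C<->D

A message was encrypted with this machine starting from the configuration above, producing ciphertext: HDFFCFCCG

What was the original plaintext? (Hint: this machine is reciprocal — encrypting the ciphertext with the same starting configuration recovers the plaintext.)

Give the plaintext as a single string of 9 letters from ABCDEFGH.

Char 1 ('H'): step: R->5, L=4; H->plug->A->R->D->L->A->refl->D->L'->E->R'->C->plug->D
Char 2 ('D'): step: R->6, L=4; D->plug->C->R->H->L->E->refl->G->L'->C->R'->H->plug->A
Char 3 ('F'): step: R->7, L=4; F->plug->F->R->D->L->A->refl->D->L'->E->R'->C->plug->D
Char 4 ('F'): step: R->0, L->5 (L advanced); F->plug->F->R->A->L->B->refl->C->L'->D->R'->B->plug->B
Char 5 ('C'): step: R->1, L=5; C->plug->D->R->B->L->F->refl->H->L'->C->R'->A->plug->H
Char 6 ('F'): step: R->2, L=5; F->plug->F->R->H->L->G->refl->E->L'->E->R'->A->plug->H
Char 7 ('C'): step: R->3, L=5; C->plug->D->R->B->L->F->refl->H->L'->C->R'->F->plug->F
Char 8 ('C'): step: R->4, L=5; C->plug->D->R->F->L->A->refl->D->L'->G->R'->A->plug->H
Char 9 ('G'): step: R->5, L=5; G->plug->G->R->C->L->H->refl->F->L'->B->R'->F->plug->F

Answer: DADBHHFHF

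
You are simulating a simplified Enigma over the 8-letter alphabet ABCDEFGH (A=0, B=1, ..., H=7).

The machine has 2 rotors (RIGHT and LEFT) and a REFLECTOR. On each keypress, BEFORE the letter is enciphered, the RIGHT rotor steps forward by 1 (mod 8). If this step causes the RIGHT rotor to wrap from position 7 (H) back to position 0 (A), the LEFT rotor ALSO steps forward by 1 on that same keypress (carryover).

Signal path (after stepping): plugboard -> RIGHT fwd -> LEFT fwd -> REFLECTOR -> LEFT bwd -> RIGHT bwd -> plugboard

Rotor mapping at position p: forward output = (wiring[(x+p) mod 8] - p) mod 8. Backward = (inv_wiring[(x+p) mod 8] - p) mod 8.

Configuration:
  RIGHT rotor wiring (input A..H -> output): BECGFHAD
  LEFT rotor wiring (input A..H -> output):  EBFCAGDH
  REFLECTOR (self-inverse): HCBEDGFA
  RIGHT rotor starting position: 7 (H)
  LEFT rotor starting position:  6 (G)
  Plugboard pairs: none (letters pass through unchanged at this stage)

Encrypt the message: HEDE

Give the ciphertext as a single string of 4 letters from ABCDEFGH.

Char 1 ('H'): step: R->0, L->7 (L advanced); H->plug->H->R->D->L->G->refl->F->L'->B->R'->A->plug->A
Char 2 ('E'): step: R->1, L=7; E->plug->E->R->G->L->H->refl->A->L'->A->R'->H->plug->H
Char 3 ('D'): step: R->2, L=7; D->plug->D->R->F->L->B->refl->C->L'->C->R'->H->plug->H
Char 4 ('E'): step: R->3, L=7; E->plug->E->R->A->L->A->refl->H->L'->G->R'->F->plug->F

Answer: AHHF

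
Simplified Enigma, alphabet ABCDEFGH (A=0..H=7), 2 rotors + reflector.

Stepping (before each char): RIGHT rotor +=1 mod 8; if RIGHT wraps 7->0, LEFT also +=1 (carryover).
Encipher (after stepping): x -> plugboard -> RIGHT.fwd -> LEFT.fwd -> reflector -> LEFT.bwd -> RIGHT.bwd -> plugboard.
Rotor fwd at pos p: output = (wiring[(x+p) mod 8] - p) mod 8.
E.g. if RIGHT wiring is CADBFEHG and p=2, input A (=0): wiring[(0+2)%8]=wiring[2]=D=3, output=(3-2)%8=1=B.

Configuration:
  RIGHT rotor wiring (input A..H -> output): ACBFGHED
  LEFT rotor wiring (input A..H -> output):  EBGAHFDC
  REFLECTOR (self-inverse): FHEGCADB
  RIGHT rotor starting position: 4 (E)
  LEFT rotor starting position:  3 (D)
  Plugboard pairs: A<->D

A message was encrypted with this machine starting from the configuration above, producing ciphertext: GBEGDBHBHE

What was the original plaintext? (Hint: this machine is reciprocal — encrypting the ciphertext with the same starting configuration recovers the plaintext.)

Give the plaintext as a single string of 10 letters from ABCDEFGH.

Char 1 ('G'): step: R->5, L=3; G->plug->G->R->A->L->F->refl->A->L'->D->R'->D->plug->A
Char 2 ('B'): step: R->6, L=3; B->plug->B->R->F->L->B->refl->H->L'->E->R'->D->plug->A
Char 3 ('E'): step: R->7, L=3; E->plug->E->R->G->L->G->refl->D->L'->H->R'->F->plug->F
Char 4 ('G'): step: R->0, L->4 (L advanced); G->plug->G->R->E->L->A->refl->F->L'->F->R'->D->plug->A
Char 5 ('D'): step: R->1, L=4; D->plug->A->R->B->L->B->refl->H->L'->C->R'->G->plug->G
Char 6 ('B'): step: R->2, L=4; B->plug->B->R->D->L->G->refl->D->L'->A->R'->H->plug->H
Char 7 ('H'): step: R->3, L=4; H->plug->H->R->G->L->C->refl->E->L'->H->R'->G->plug->G
Char 8 ('B'): step: R->4, L=4; B->plug->B->R->D->L->G->refl->D->L'->A->R'->C->plug->C
Char 9 ('H'): step: R->5, L=4; H->plug->H->R->B->L->B->refl->H->L'->C->R'->A->plug->D
Char 10 ('E'): step: R->6, L=4; E->plug->E->R->D->L->G->refl->D->L'->A->R'->G->plug->G

Answer: AAFAGHGCDG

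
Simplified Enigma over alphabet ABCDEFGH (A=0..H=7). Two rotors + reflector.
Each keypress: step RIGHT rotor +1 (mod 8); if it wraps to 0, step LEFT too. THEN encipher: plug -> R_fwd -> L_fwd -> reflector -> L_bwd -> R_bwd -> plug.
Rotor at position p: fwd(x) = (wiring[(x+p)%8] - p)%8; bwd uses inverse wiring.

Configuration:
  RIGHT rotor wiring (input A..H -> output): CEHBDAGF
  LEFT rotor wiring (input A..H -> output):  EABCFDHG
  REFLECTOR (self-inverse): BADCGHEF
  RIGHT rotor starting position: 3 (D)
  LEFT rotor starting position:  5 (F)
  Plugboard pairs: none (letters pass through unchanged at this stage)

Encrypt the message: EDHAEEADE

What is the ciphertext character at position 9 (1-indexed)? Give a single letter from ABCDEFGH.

Char 1 ('E'): step: R->4, L=5; E->plug->E->R->G->L->F->refl->H->L'->D->R'->G->plug->G
Char 2 ('D'): step: R->5, L=5; D->plug->D->R->F->L->E->refl->G->L'->A->R'->C->plug->C
Char 3 ('H'): step: R->6, L=5; H->plug->H->R->C->L->B->refl->A->L'->H->R'->B->plug->B
Char 4 ('A'): step: R->7, L=5; A->plug->A->R->G->L->F->refl->H->L'->D->R'->B->plug->B
Char 5 ('E'): step: R->0, L->6 (L advanced); E->plug->E->R->D->L->C->refl->D->L'->E->R'->B->plug->B
Char 6 ('E'): step: R->1, L=6; E->plug->E->R->H->L->F->refl->H->L'->G->R'->B->plug->B
Char 7 ('A'): step: R->2, L=6; A->plug->A->R->F->L->E->refl->G->L'->C->R'->H->plug->H
Char 8 ('D'): step: R->3, L=6; D->plug->D->R->D->L->C->refl->D->L'->E->R'->H->plug->H
Char 9 ('E'): step: R->4, L=6; E->plug->E->R->G->L->H->refl->F->L'->H->R'->A->plug->A

A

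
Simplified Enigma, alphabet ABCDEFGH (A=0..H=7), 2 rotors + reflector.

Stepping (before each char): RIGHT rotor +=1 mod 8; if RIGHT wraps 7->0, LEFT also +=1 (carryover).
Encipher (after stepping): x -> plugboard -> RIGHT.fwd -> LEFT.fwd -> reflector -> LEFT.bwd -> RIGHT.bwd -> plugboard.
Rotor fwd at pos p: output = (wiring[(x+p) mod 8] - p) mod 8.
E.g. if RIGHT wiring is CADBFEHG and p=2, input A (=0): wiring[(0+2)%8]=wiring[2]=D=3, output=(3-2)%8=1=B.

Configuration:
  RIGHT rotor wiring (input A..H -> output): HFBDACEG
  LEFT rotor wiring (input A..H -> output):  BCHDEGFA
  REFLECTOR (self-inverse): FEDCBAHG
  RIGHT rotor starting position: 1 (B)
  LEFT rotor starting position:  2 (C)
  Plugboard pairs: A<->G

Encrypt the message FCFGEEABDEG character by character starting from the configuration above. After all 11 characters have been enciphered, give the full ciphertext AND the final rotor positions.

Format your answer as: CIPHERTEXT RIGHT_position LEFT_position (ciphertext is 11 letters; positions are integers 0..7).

Answer: EGEACDEGFAC 4 3

Derivation:
Char 1 ('F'): step: R->2, L=2; F->plug->F->R->E->L->D->refl->C->L'->C->R'->E->plug->E
Char 2 ('C'): step: R->3, L=2; C->plug->C->R->H->L->A->refl->F->L'->A->R'->A->plug->G
Char 3 ('F'): step: R->4, L=2; F->plug->F->R->B->L->B->refl->E->L'->D->R'->E->plug->E
Char 4 ('G'): step: R->5, L=2; G->plug->A->R->F->L->G->refl->H->L'->G->R'->G->plug->A
Char 5 ('E'): step: R->6, L=2; E->plug->E->R->D->L->E->refl->B->L'->B->R'->C->plug->C
Char 6 ('E'): step: R->7, L=2; E->plug->E->R->E->L->D->refl->C->L'->C->R'->D->plug->D
Char 7 ('A'): step: R->0, L->3 (L advanced); A->plug->G->R->E->L->F->refl->A->L'->A->R'->E->plug->E
Char 8 ('B'): step: R->1, L=3; B->plug->B->R->A->L->A->refl->F->L'->E->R'->A->plug->G
Char 9 ('D'): step: R->2, L=3; D->plug->D->R->A->L->A->refl->F->L'->E->R'->F->plug->F
Char 10 ('E'): step: R->3, L=3; E->plug->E->R->D->L->C->refl->D->L'->C->R'->G->plug->A
Char 11 ('G'): step: R->4, L=3; G->plug->A->R->E->L->F->refl->A->L'->A->R'->C->plug->C
Final: ciphertext=EGEACDEGFAC, RIGHT=4, LEFT=3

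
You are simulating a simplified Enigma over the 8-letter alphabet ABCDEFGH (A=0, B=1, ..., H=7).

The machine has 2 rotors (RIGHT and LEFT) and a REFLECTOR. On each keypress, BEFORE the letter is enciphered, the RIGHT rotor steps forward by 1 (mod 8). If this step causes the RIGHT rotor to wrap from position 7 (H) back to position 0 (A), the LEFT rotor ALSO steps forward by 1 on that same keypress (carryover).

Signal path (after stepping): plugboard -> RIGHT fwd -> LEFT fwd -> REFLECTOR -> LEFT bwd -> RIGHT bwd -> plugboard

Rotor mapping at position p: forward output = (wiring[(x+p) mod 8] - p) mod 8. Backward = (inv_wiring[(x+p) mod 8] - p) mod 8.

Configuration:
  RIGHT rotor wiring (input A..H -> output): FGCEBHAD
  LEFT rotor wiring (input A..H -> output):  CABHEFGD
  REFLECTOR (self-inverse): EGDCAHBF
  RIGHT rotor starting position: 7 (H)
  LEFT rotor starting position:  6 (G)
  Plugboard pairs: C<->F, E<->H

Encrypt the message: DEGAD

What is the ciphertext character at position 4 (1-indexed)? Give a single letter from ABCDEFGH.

Char 1 ('D'): step: R->0, L->7 (L advanced); D->plug->D->R->E->L->A->refl->E->L'->A->R'->G->plug->G
Char 2 ('E'): step: R->1, L=7; E->plug->H->R->E->L->A->refl->E->L'->A->R'->D->plug->D
Char 3 ('G'): step: R->2, L=7; G->plug->G->R->D->L->C->refl->D->L'->B->R'->F->plug->C
Char 4 ('A'): step: R->3, L=7; A->plug->A->R->B->L->D->refl->C->L'->D->R'->G->plug->G

G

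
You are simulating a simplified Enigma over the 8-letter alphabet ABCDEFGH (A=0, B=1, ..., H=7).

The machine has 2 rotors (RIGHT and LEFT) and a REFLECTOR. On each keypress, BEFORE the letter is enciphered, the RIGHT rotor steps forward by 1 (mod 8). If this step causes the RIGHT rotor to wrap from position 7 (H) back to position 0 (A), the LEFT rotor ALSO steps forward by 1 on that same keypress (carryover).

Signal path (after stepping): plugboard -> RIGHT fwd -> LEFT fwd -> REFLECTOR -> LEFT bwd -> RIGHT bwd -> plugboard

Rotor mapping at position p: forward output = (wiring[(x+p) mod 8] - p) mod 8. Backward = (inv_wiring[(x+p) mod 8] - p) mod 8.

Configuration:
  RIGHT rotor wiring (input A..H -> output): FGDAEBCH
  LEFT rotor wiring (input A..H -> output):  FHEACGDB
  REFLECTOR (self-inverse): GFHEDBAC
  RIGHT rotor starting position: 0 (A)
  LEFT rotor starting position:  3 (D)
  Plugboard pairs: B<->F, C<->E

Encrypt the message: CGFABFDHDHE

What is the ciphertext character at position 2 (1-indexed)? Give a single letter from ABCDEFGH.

Char 1 ('C'): step: R->1, L=3; C->plug->E->R->A->L->F->refl->B->L'->H->R'->C->plug->E
Char 2 ('G'): step: R->2, L=3; G->plug->G->R->D->L->A->refl->G->L'->E->R'->H->plug->H

H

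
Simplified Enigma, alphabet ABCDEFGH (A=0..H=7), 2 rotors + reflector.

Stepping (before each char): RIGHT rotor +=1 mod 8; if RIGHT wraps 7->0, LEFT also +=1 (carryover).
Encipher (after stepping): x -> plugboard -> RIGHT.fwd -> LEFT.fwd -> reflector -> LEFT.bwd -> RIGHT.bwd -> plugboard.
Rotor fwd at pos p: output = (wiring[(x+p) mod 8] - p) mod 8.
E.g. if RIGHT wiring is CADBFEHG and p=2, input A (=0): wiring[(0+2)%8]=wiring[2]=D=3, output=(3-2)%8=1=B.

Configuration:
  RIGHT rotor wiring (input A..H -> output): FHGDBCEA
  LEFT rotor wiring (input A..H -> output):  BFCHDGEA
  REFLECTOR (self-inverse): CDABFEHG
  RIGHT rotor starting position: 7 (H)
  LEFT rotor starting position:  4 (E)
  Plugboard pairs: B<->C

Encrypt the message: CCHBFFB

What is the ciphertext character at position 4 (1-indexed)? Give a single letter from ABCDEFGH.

Char 1 ('C'): step: R->0, L->5 (L advanced); C->plug->B->R->H->L->G->refl->H->L'->B->R'->E->plug->E
Char 2 ('C'): step: R->1, L=5; C->plug->B->R->F->L->F->refl->E->L'->D->R'->F->plug->F
Char 3 ('H'): step: R->2, L=5; H->plug->H->R->F->L->F->refl->E->L'->D->R'->G->plug->G
Char 4 ('B'): step: R->3, L=5; B->plug->C->R->H->L->G->refl->H->L'->B->R'->D->plug->D

D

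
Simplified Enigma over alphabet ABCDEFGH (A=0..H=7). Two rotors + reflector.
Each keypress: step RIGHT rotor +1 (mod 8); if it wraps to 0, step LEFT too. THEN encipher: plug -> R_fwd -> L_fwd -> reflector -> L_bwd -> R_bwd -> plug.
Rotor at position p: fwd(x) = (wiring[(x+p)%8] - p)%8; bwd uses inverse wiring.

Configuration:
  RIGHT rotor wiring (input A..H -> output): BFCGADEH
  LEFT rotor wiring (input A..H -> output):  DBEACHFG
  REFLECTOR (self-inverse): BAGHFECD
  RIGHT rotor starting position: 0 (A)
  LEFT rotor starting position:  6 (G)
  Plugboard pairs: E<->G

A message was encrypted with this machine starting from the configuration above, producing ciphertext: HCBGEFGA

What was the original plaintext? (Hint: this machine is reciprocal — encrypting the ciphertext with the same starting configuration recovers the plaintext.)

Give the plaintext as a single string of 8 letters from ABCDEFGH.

Answer: FGGABCFF

Derivation:
Char 1 ('H'): step: R->1, L=6; H->plug->H->R->A->L->H->refl->D->L'->D->R'->F->plug->F
Char 2 ('C'): step: R->2, L=6; C->plug->C->R->G->L->E->refl->F->L'->C->R'->E->plug->G
Char 3 ('B'): step: R->3, L=6; B->plug->B->R->F->L->C->refl->G->L'->E->R'->E->plug->G
Char 4 ('G'): step: R->4, L=6; G->plug->E->R->F->L->C->refl->G->L'->E->R'->A->plug->A
Char 5 ('E'): step: R->5, L=6; E->plug->G->R->B->L->A->refl->B->L'->H->R'->B->plug->B
Char 6 ('F'): step: R->6, L=6; F->plug->F->R->A->L->H->refl->D->L'->D->R'->C->plug->C
Char 7 ('G'): step: R->7, L=6; G->plug->E->R->H->L->B->refl->A->L'->B->R'->F->plug->F
Char 8 ('A'): step: R->0, L->7 (L advanced); A->plug->A->R->B->L->E->refl->F->L'->D->R'->F->plug->F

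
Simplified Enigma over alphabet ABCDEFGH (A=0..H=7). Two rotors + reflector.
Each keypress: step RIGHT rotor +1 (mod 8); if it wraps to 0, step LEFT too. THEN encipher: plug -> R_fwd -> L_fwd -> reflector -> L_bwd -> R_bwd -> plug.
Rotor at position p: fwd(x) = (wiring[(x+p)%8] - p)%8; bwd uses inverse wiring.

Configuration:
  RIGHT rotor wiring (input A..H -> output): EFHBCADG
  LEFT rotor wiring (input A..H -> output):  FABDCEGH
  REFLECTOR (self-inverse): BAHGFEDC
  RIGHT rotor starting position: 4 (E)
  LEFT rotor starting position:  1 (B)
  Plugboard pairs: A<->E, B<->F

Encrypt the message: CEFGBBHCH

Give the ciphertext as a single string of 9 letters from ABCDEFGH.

Answer: EDEBDECEG

Derivation:
Char 1 ('C'): step: R->5, L=1; C->plug->C->R->B->L->A->refl->B->L'->D->R'->A->plug->E
Char 2 ('E'): step: R->6, L=1; E->plug->A->R->F->L->F->refl->E->L'->H->R'->D->plug->D
Char 3 ('F'): step: R->7, L=1; F->plug->B->R->F->L->F->refl->E->L'->H->R'->A->plug->E
Char 4 ('G'): step: R->0, L->2 (L advanced); G->plug->G->R->D->L->C->refl->H->L'->A->R'->F->plug->B
Char 5 ('B'): step: R->1, L=2; B->plug->F->R->C->L->A->refl->B->L'->B->R'->D->plug->D
Char 6 ('B'): step: R->2, L=2; B->plug->F->R->E->L->E->refl->F->L'->F->R'->A->plug->E
Char 7 ('H'): step: R->3, L=2; H->plug->H->R->E->L->E->refl->F->L'->F->R'->C->plug->C
Char 8 ('C'): step: R->4, L=2; C->plug->C->R->H->L->G->refl->D->L'->G->R'->A->plug->E
Char 9 ('H'): step: R->5, L=2; H->plug->H->R->F->L->F->refl->E->L'->E->R'->G->plug->G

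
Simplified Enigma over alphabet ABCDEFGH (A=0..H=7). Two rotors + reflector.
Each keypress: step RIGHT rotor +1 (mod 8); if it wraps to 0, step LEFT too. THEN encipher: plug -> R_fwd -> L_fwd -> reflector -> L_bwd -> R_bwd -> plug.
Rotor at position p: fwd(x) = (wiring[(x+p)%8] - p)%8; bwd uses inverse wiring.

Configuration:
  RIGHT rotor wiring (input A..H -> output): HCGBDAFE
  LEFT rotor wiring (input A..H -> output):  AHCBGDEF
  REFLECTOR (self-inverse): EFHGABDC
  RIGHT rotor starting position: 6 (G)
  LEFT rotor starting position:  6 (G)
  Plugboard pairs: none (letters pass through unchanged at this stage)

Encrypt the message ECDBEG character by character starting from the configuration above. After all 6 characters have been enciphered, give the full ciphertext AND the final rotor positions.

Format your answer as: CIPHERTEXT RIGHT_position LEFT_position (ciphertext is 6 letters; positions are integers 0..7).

Answer: GBHCGF 4 7

Derivation:
Char 1 ('E'): step: R->7, L=6; E->plug->E->R->C->L->C->refl->H->L'->B->R'->G->plug->G
Char 2 ('C'): step: R->0, L->7 (L advanced); C->plug->C->R->G->L->E->refl->A->L'->C->R'->B->plug->B
Char 3 ('D'): step: R->1, L=7; D->plug->D->R->C->L->A->refl->E->L'->G->R'->H->plug->H
Char 4 ('B'): step: R->2, L=7; B->plug->B->R->H->L->F->refl->B->L'->B->R'->C->plug->C
Char 5 ('E'): step: R->3, L=7; E->plug->E->R->B->L->B->refl->F->L'->H->R'->G->plug->G
Char 6 ('G'): step: R->4, L=7; G->plug->G->R->C->L->A->refl->E->L'->G->R'->F->plug->F
Final: ciphertext=GBHCGF, RIGHT=4, LEFT=7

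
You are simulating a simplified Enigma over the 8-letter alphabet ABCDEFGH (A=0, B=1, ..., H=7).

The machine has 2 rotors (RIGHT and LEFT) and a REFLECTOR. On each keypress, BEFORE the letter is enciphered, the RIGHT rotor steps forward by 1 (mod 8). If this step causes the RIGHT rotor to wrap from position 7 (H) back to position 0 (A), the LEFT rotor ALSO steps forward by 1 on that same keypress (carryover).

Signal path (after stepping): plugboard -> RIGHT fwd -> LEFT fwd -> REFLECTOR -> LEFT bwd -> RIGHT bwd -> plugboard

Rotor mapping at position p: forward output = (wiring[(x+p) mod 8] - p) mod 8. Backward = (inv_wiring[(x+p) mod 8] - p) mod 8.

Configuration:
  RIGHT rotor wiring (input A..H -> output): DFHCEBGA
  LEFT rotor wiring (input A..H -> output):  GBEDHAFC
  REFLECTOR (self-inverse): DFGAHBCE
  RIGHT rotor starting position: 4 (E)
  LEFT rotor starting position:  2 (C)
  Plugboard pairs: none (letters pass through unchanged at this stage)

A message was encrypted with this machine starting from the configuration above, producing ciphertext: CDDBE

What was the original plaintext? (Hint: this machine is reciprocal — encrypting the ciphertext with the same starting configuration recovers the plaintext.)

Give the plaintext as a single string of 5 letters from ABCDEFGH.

Char 1 ('C'): step: R->5, L=2; C->plug->C->R->D->L->G->refl->C->L'->A->R'->E->plug->E
Char 2 ('D'): step: R->6, L=2; D->plug->D->R->H->L->H->refl->E->L'->G->R'->G->plug->G
Char 3 ('D'): step: R->7, L=2; D->plug->D->R->A->L->C->refl->G->L'->D->R'->E->plug->E
Char 4 ('B'): step: R->0, L->3 (L advanced); B->plug->B->R->F->L->D->refl->A->L'->A->R'->H->plug->H
Char 5 ('E'): step: R->1, L=3; E->plug->E->R->A->L->A->refl->D->L'->F->R'->F->plug->F

Answer: EGEHF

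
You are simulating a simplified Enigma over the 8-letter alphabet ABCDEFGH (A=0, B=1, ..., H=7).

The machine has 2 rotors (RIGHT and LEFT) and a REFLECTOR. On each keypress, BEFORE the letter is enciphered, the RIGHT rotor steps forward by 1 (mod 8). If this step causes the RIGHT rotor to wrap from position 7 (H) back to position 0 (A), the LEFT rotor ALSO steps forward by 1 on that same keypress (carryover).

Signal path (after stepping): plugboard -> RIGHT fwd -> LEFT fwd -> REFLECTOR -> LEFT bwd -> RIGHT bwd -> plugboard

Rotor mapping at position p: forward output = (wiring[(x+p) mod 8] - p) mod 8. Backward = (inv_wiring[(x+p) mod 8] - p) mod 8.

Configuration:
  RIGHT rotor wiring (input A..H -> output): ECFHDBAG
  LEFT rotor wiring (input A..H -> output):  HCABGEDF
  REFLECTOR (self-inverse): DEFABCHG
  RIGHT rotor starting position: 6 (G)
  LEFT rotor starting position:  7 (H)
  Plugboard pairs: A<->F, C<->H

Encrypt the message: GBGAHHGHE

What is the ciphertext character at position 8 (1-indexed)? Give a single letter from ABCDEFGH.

Char 1 ('G'): step: R->7, L=7; G->plug->G->R->C->L->D->refl->A->L'->B->R'->H->plug->C
Char 2 ('B'): step: R->0, L->0 (L advanced); B->plug->B->R->C->L->A->refl->D->L'->G->R'->H->plug->C
Char 3 ('G'): step: R->1, L=0; G->plug->G->R->F->L->E->refl->B->L'->D->R'->H->plug->C
Char 4 ('A'): step: R->2, L=0; A->plug->F->R->E->L->G->refl->H->L'->A->R'->H->plug->C
Char 5 ('H'): step: R->3, L=0; H->plug->C->R->G->L->D->refl->A->L'->C->R'->H->plug->C
Char 6 ('H'): step: R->4, L=0; H->plug->C->R->E->L->G->refl->H->L'->A->R'->E->plug->E
Char 7 ('G'): step: R->5, L=0; G->plug->G->R->C->L->A->refl->D->L'->G->R'->H->plug->C
Char 8 ('H'): step: R->6, L=0; H->plug->C->R->G->L->D->refl->A->L'->C->R'->A->plug->F

F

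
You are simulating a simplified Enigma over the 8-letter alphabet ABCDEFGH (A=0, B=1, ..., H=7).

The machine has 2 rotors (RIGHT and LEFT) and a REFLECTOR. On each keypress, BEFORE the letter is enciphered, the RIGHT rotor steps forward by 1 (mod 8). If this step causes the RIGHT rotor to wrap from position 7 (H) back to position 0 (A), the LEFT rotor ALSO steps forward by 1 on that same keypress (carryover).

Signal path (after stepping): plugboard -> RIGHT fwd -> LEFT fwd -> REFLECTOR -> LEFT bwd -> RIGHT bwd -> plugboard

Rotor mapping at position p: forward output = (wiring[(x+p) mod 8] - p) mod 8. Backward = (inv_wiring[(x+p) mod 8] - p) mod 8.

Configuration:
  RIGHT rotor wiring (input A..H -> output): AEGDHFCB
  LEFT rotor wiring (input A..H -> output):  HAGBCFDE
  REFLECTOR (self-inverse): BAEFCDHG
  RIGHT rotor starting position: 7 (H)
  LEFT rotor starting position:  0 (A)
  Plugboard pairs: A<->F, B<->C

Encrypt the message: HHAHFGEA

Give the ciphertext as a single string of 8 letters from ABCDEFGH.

Char 1 ('H'): step: R->0, L->1 (L advanced); H->plug->H->R->B->L->F->refl->D->L'->G->R'->C->plug->B
Char 2 ('H'): step: R->1, L=1; H->plug->H->R->H->L->G->refl->H->L'->A->R'->G->plug->G
Char 3 ('A'): step: R->2, L=1; A->plug->F->R->H->L->G->refl->H->L'->A->R'->E->plug->E
Char 4 ('H'): step: R->3, L=1; H->plug->H->R->D->L->B->refl->A->L'->C->R'->C->plug->B
Char 5 ('F'): step: R->4, L=1; F->plug->A->R->D->L->B->refl->A->L'->C->R'->G->plug->G
Char 6 ('G'): step: R->5, L=1; G->plug->G->R->G->L->D->refl->F->L'->B->R'->F->plug->A
Char 7 ('E'): step: R->6, L=1; E->plug->E->R->A->L->H->refl->G->L'->H->R'->H->plug->H
Char 8 ('A'): step: R->7, L=1; A->plug->F->R->A->L->H->refl->G->L'->H->R'->D->plug->D

Answer: BGEBGAHD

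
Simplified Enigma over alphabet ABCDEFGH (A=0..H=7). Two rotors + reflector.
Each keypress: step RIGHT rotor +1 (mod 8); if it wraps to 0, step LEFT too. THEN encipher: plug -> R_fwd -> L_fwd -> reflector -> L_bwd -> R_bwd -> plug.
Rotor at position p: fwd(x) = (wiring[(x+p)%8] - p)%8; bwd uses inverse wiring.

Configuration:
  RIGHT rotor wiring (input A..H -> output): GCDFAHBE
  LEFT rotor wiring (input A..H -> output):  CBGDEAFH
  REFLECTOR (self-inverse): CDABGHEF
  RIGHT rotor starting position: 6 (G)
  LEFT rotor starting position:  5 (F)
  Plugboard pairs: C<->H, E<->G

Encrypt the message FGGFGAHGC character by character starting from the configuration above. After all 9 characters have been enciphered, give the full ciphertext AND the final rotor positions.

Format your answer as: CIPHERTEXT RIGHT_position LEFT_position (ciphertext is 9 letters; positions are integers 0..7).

Answer: CDBHFEBHG 7 6

Derivation:
Char 1 ('F'): step: R->7, L=5; F->plug->F->R->B->L->A->refl->C->L'->C->R'->H->plug->C
Char 2 ('G'): step: R->0, L->6 (L advanced); G->plug->E->R->A->L->H->refl->F->L'->F->R'->D->plug->D
Char 3 ('G'): step: R->1, L=6; G->plug->E->R->G->L->G->refl->E->L'->C->R'->B->plug->B
Char 4 ('F'): step: R->2, L=6; F->plug->F->R->C->L->E->refl->G->L'->G->R'->C->plug->H
Char 5 ('G'): step: R->3, L=6; G->plug->E->R->B->L->B->refl->D->L'->D->R'->F->plug->F
Char 6 ('A'): step: R->4, L=6; A->plug->A->R->E->L->A->refl->C->L'->H->R'->G->plug->E
Char 7 ('H'): step: R->5, L=6; H->plug->C->R->H->L->C->refl->A->L'->E->R'->B->plug->B
Char 8 ('G'): step: R->6, L=6; G->plug->E->R->F->L->F->refl->H->L'->A->R'->C->plug->H
Char 9 ('C'): step: R->7, L=6; C->plug->H->R->C->L->E->refl->G->L'->G->R'->E->plug->G
Final: ciphertext=CDBHFEBHG, RIGHT=7, LEFT=6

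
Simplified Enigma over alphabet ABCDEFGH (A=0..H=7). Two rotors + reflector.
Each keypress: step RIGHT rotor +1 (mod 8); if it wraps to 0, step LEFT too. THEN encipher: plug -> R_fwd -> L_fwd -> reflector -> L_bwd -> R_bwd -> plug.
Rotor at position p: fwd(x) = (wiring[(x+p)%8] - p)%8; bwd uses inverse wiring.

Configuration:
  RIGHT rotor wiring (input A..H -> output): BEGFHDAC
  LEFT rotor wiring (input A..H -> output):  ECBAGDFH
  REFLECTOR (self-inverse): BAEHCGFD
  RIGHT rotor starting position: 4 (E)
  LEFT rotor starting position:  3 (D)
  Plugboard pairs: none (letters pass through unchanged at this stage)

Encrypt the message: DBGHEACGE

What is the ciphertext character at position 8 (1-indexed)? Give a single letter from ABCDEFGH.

Char 1 ('D'): step: R->5, L=3; D->plug->D->R->E->L->E->refl->C->L'->D->R'->B->plug->B
Char 2 ('B'): step: R->6, L=3; B->plug->B->R->E->L->E->refl->C->L'->D->R'->C->plug->C
Char 3 ('G'): step: R->7, L=3; G->plug->G->R->E->L->E->refl->C->L'->D->R'->A->plug->A
Char 4 ('H'): step: R->0, L->4 (L advanced); H->plug->H->R->C->L->B->refl->A->L'->E->R'->B->plug->B
Char 5 ('E'): step: R->1, L=4; E->plug->E->R->C->L->B->refl->A->L'->E->R'->C->plug->C
Char 6 ('A'): step: R->2, L=4; A->plug->A->R->E->L->A->refl->B->L'->C->R'->H->plug->H
Char 7 ('C'): step: R->3, L=4; C->plug->C->R->A->L->C->refl->E->L'->H->R'->E->plug->E
Char 8 ('G'): step: R->4, L=4; G->plug->G->R->C->L->B->refl->A->L'->E->R'->C->plug->C

C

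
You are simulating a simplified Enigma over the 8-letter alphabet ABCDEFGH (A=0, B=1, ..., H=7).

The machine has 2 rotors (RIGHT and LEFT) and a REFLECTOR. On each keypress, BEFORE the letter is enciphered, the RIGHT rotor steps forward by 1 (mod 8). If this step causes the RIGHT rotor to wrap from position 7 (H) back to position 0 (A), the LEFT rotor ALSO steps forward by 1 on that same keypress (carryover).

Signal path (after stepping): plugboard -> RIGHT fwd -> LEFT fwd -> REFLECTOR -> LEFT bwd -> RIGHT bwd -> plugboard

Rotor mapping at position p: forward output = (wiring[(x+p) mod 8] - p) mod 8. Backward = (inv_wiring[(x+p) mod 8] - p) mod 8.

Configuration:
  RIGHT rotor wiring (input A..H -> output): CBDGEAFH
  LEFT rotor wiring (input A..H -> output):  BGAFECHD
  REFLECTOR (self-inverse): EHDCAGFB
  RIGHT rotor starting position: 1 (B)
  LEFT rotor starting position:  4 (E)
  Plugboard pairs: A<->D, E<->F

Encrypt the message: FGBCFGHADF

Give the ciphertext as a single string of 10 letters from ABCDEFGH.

Char 1 ('F'): step: R->2, L=4; F->plug->E->R->D->L->H->refl->B->L'->H->R'->H->plug->H
Char 2 ('G'): step: R->3, L=4; G->plug->G->R->G->L->E->refl->A->L'->A->R'->H->plug->H
Char 3 ('B'): step: R->4, L=4; B->plug->B->R->E->L->F->refl->G->L'->B->R'->C->plug->C
Char 4 ('C'): step: R->5, L=4; C->plug->C->R->C->L->D->refl->C->L'->F->R'->D->plug->A
Char 5 ('F'): step: R->6, L=4; F->plug->E->R->F->L->C->refl->D->L'->C->R'->H->plug->H
Char 6 ('G'): step: R->7, L=4; G->plug->G->R->B->L->G->refl->F->L'->E->R'->D->plug->A
Char 7 ('H'): step: R->0, L->5 (L advanced); H->plug->H->R->H->L->H->refl->B->L'->E->R'->E->plug->F
Char 8 ('A'): step: R->1, L=5; A->plug->D->R->D->L->E->refl->A->L'->G->R'->G->plug->G
Char 9 ('D'): step: R->2, L=5; D->plug->A->R->B->L->C->refl->D->L'->F->R'->F->plug->E
Char 10 ('F'): step: R->3, L=5; F->plug->E->R->E->L->B->refl->H->L'->H->R'->F->plug->E

Answer: HHCAHAFGEE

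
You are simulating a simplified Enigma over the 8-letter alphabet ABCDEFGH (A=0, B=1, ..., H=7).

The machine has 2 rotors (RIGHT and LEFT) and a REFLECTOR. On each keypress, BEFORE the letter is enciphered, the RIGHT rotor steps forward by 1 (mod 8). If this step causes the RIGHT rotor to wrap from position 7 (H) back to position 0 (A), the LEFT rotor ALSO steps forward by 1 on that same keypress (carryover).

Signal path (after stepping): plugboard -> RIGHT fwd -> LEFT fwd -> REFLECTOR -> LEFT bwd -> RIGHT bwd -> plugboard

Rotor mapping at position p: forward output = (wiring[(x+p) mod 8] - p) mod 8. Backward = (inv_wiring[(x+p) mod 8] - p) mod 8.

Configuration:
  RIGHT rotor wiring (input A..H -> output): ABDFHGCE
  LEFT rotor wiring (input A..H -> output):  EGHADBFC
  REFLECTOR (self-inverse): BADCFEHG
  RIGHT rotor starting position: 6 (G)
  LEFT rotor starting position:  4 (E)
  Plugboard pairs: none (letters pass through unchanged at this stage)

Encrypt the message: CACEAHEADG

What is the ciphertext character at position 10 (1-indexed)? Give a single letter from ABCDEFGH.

Char 1 ('C'): step: R->7, L=4; C->plug->C->R->C->L->B->refl->A->L'->E->R'->D->plug->D
Char 2 ('A'): step: R->0, L->5 (L advanced); A->plug->A->R->A->L->E->refl->F->L'->C->R'->G->plug->G
Char 3 ('C'): step: R->1, L=5; C->plug->C->R->E->L->B->refl->A->L'->B->R'->F->plug->F
Char 4 ('E'): step: R->2, L=5; E->plug->E->R->A->L->E->refl->F->L'->C->R'->F->plug->F
Char 5 ('A'): step: R->3, L=5; A->plug->A->R->C->L->F->refl->E->L'->A->R'->H->plug->H
Char 6 ('H'): step: R->4, L=5; H->plug->H->R->B->L->A->refl->B->L'->E->R'->E->plug->E
Char 7 ('E'): step: R->5, L=5; E->plug->E->R->E->L->B->refl->A->L'->B->R'->A->plug->A
Char 8 ('A'): step: R->6, L=5; A->plug->A->R->E->L->B->refl->A->L'->B->R'->G->plug->G
Char 9 ('D'): step: R->7, L=5; D->plug->D->R->E->L->B->refl->A->L'->B->R'->B->plug->B
Char 10 ('G'): step: R->0, L->6 (L advanced); G->plug->G->R->C->L->G->refl->H->L'->A->R'->A->plug->A

A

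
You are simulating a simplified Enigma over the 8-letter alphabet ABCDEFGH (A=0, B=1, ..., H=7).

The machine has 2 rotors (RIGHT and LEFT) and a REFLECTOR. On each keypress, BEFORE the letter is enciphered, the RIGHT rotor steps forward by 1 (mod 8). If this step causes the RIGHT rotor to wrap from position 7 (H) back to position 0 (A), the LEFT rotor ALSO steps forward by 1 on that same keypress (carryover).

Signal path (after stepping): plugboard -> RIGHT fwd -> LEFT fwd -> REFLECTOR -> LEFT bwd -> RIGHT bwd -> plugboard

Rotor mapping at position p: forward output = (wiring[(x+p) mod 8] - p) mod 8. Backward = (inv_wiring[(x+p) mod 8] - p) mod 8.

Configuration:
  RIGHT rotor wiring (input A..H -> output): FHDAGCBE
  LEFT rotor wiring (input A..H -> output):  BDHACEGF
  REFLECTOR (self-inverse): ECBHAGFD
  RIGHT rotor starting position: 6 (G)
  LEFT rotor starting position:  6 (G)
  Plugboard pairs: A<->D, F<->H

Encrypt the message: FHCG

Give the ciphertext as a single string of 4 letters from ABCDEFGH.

Char 1 ('F'): step: R->7, L=6; F->plug->H->R->C->L->D->refl->H->L'->B->R'->E->plug->E
Char 2 ('H'): step: R->0, L->7 (L advanced); H->plug->F->R->C->L->E->refl->A->L'->D->R'->C->plug->C
Char 3 ('C'): step: R->1, L=7; C->plug->C->R->H->L->H->refl->D->L'->F->R'->D->plug->A
Char 4 ('G'): step: R->2, L=7; G->plug->G->R->D->L->A->refl->E->L'->C->R'->F->plug->H

Answer: ECAH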